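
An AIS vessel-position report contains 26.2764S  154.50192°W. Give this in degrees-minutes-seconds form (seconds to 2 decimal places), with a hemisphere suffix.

26°16′35.04″ S, 154°30′6.91″ W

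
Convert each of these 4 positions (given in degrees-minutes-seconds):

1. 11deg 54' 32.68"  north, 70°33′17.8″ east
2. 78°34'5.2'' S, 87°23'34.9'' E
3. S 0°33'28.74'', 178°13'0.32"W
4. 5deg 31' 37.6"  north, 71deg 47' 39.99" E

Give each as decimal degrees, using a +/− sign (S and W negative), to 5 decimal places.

1. 11.90908, 70.55494
2. -78.56811, 87.39303
3. -0.55798, -178.21676
4. 5.52711, 71.79444

Point 1:
  Lat: 11° + 54/60 + 32.68/3600 = 11 + 0.900000 + 0.009078 = 11.909078
  N → positive
  Longitude: 70 + 33/60 + 17.8/3600 = 70.554944
  E ⇒ keep positive
Point 2:
  Lat: 78 + 34/60 + 5.2/3600 = 78.568111
  S ⇒ negate
  Lon: 87 + 23/60 + 34.9/3600 = 87.393028
  E → positive
Point 3:
  Lat: 0 + 33/60 + 28.74/3600 = 0.557983
  S → negative
  Lon: 13′ + 0.32″ = 13.00533′; 178 + 13.00533/60 = 178.216756
  hemisphere W, so the sign is −
Point 4:
  Lat: 5° + 31/60 + 37.6/3600 = 5 + 0.516667 + 0.010444 = 5.527111
  N ⇒ keep positive
  λ: 71° + 47/60 + 39.99/3600 = 71 + 0.783333 + 0.011108 = 71.794442
  E ⇒ keep positive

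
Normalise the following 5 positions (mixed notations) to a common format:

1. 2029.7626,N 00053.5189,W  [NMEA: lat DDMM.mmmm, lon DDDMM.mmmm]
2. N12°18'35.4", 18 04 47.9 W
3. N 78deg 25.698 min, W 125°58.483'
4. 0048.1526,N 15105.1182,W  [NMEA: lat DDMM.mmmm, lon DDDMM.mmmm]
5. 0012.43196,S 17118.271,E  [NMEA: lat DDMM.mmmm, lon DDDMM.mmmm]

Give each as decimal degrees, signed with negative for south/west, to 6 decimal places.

1. 20.496043, -0.891982
2. 12.309833, -18.079972
3. 78.428300, -125.974717
4. 0.802543, -151.085303
5. -0.207199, 171.304517

Point 1:
  φ: split at 2 digits → 20° and 29.7626′; 20 + 29.7626/60 = 20.4960433
  N → positive
  λ: split at 3 digits → 000° and 53.5189′; 0 + 53.5189/60 = 0.8919817
  W ⇒ negate
Point 2:
  φ: 18′ + 35.4″ = 18.59000′; 12 + 18.59000/60 = 12.3098333
  N → positive
  λ: 18° + 4/60 + 47.9/3600 = 18 + 0.066667 + 0.013306 = 18.0799722
  hemisphere W, so the sign is −
Point 3:
  φ: 78 + 25.698/60 = 78.4283000
  N ⇒ keep positive
  Longitude: 125 + 58.483/60 = 125.9747167
  W ⇒ negate
Point 4:
  Lat: split at 2 digits → 00° and 48.1526′; 0 + 48.1526/60 = 0.8025433
  N ⇒ keep positive
  λ: degrees = first 3 digits = 151, minutes = 5.1182; 151 + 5.1182/60 = 151.0853033
  hemisphere W, so the sign is −
Point 5:
  Latitude: degrees = first 2 digits = 0, minutes = 12.43196; 0 + 12.43196/60 = 0.2071993
  hemisphere S, so the sign is −
  Lon: split at 3 digits → 171° and 18.271′; 171 + 18.271/60 = 171.3045167
  E → positive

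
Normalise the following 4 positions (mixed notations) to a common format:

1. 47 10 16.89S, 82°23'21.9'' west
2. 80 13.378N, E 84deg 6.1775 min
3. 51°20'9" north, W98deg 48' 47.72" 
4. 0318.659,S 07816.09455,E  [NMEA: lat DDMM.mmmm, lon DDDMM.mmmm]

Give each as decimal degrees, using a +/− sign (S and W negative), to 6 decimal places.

1. -47.171358, -82.389417
2. 80.222967, 84.102958
3. 51.335833, -98.813256
4. -3.310983, 78.268243

Point 1:
  φ: 47° + 10/60 + 16.89/3600 = 47 + 0.166667 + 0.004692 = 47.1713583
  S ⇒ negate
  λ: 82° + 23/60 + 21.9/3600 = 82 + 0.383333 + 0.006083 = 82.3894167
  hemisphere W, so the sign is −
Point 2:
  Lat: 80 + 13.378/60 = 80.2229667
  N → positive
  Longitude: 6.1775′ = 0.102958°; total 84.1029583
  E ⇒ keep positive
Point 3:
  Latitude: 51 + 20/60 + 9/3600 = 51.3358333
  N ⇒ keep positive
  λ: 98 + 48/60 + 47.72/3600 = 98.8132556
  hemisphere W, so the sign is −
Point 4:
  Lat: degrees = first 2 digits = 3, minutes = 18.659; 3 + 18.659/60 = 3.3109833
  hemisphere S, so the sign is −
  Longitude: degrees = first 3 digits = 78, minutes = 16.09455; 78 + 16.09455/60 = 78.2682425
  E → positive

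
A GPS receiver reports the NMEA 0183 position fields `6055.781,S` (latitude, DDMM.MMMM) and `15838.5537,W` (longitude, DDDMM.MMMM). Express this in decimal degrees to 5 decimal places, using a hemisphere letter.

Latitude: split at 2 digits → 60° and 55.781′; 60 + 55.781/60 = 60.929683
Lon: degrees = first 3 digits = 158, minutes = 38.5537; 158 + 38.5537/60 = 158.642562

60.92968° S, 158.64256° W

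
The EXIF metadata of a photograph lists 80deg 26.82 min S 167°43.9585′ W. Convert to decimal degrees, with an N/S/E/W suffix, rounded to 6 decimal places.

80.447000° S, 167.732642° W

Lat: 26.82′ = 0.447000°; total 80.4470000
Longitude: 167 + 43.9585/60 = 167.7326417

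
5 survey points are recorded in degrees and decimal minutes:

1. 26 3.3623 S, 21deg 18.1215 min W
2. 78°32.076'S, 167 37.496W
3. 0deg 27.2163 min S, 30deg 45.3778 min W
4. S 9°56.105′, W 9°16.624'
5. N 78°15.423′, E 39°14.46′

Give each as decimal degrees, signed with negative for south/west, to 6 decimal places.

1. -26.056038, -21.302025
2. -78.534600, -167.624933
3. -0.453605, -30.756297
4. -9.935083, -9.277067
5. 78.257050, 39.241000

Point 1:
  Lat: 3.3623′ = 0.056038°; total 26.0560383
  S → negative
  λ: 21 + 18.1215/60 = 21.3020250
  W ⇒ negate
Point 2:
  Lat: 78 + 32.076/60 = 78.5346000
  hemisphere S, so the sign is −
  λ: 37.496′ = 0.624933°; total 167.6249333
  hemisphere W, so the sign is −
Point 3:
  φ: 0 + 27.2163/60 = 0.4536050
  S ⇒ negate
  Longitude: 45.3778′ = 0.756297°; total 30.7562967
  W → negative
Point 4:
  φ: 56.105′ = 0.935083°; total 9.9350833
  S → negative
  Lon: 9 + 16.624/60 = 9.2770667
  W → negative
Point 5:
  Lat: 78 + 15.423/60 = 78.2570500
  N ⇒ keep positive
  λ: 39 + 14.46/60 = 39.2410000
  E → positive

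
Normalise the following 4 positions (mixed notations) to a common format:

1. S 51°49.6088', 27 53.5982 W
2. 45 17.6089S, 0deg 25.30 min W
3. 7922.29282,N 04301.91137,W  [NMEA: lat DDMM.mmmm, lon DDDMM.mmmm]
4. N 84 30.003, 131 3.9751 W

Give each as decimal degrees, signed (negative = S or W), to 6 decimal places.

Point 1:
  φ: 49.6088′ = 0.826813°; total 51.8268133
  hemisphere S, so the sign is −
  Longitude: 27 + 53.5982/60 = 27.8933033
  W ⇒ negate
Point 2:
  φ: 17.6089′ = 0.293482°; total 45.2934817
  hemisphere S, so the sign is −
  Longitude: 0 + 25.3/60 = 0.4216667
  W → negative
Point 3:
  Latitude: degrees = first 2 digits = 79, minutes = 22.29282; 79 + 22.29282/60 = 79.3715470
  N ⇒ keep positive
  Longitude: degrees = first 3 digits = 43, minutes = 1.91137; 43 + 1.91137/60 = 43.0318562
  hemisphere W, so the sign is −
Point 4:
  Latitude: 30.003′ = 0.500050°; total 84.5000500
  N ⇒ keep positive
  Lon: 3.9751′ = 0.066252°; total 131.0662517
  W ⇒ negate

1. -51.826813, -27.893303
2. -45.293482, -0.421667
3. 79.371547, -43.031856
4. 84.500050, -131.066252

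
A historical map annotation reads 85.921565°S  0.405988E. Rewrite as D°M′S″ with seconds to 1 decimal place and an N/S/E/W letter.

85°55′17.6″ S, 0°24′21.6″ E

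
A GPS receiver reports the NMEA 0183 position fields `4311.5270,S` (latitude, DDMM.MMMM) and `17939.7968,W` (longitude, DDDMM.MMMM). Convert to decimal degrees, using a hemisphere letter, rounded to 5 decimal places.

43.19212° S, 179.66328° W

φ: split at 2 digits → 43° and 11.527′; 43 + 11.527/60 = 43.192117
λ: degrees = first 3 digits = 179, minutes = 39.7968; 179 + 39.7968/60 = 179.663280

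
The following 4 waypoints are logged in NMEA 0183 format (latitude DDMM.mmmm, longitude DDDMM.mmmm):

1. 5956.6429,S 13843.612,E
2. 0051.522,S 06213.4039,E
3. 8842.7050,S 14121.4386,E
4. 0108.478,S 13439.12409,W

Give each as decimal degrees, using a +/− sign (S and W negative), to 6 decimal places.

Point 1:
  Lat: split at 2 digits → 59° and 56.6429′; 59 + 56.6429/60 = 59.9440483
  S ⇒ negate
  Longitude: degrees = first 3 digits = 138, minutes = 43.612; 138 + 43.612/60 = 138.7268667
  E ⇒ keep positive
Point 2:
  φ: degrees = first 2 digits = 0, minutes = 51.522; 0 + 51.522/60 = 0.8587000
  S ⇒ negate
  Lon: split at 3 digits → 062° and 13.4039′; 62 + 13.4039/60 = 62.2233983
  E → positive
Point 3:
  Latitude: split at 2 digits → 88° and 42.705′; 88 + 42.705/60 = 88.7117500
  S → negative
  Lon: split at 3 digits → 141° and 21.4386′; 141 + 21.4386/60 = 141.3573100
  E ⇒ keep positive
Point 4:
  Lat: degrees = first 2 digits = 1, minutes = 8.478; 1 + 8.478/60 = 1.1413000
  hemisphere S, so the sign is −
  λ: degrees = first 3 digits = 134, minutes = 39.12409; 134 + 39.12409/60 = 134.6520682
  W ⇒ negate

1. -59.944048, 138.726867
2. -0.858700, 62.223398
3. -88.711750, 141.357310
4. -1.141300, -134.652068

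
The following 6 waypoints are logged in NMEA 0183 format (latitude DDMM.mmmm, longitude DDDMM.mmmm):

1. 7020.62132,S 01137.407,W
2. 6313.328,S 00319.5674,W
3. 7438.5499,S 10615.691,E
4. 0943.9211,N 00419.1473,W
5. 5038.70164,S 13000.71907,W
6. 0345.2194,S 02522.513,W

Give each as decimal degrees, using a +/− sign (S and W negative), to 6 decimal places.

Point 1:
  Lat: degrees = first 2 digits = 70, minutes = 20.62132; 70 + 20.62132/60 = 70.3436887
  hemisphere S, so the sign is −
  λ: split at 3 digits → 011° and 37.407′; 11 + 37.407/60 = 11.6234500
  W ⇒ negate
Point 2:
  φ: split at 2 digits → 63° and 13.328′; 63 + 13.328/60 = 63.2221333
  hemisphere S, so the sign is −
  Lon: degrees = first 3 digits = 3, minutes = 19.5674; 3 + 19.5674/60 = 3.3261233
  W ⇒ negate
Point 3:
  φ: degrees = first 2 digits = 74, minutes = 38.5499; 74 + 38.5499/60 = 74.6424983
  hemisphere S, so the sign is −
  Lon: split at 3 digits → 106° and 15.691′; 106 + 15.691/60 = 106.2615167
  E ⇒ keep positive
Point 4:
  φ: degrees = first 2 digits = 9, minutes = 43.9211; 9 + 43.9211/60 = 9.7320183
  N ⇒ keep positive
  Lon: degrees = first 3 digits = 4, minutes = 19.1473; 4 + 19.1473/60 = 4.3191217
  W ⇒ negate
Point 5:
  Latitude: degrees = first 2 digits = 50, minutes = 38.70164; 50 + 38.70164/60 = 50.6450273
  S → negative
  Longitude: split at 3 digits → 130° and 0.71907′; 130 + 0.71907/60 = 130.0119845
  W → negative
Point 6:
  Lat: degrees = first 2 digits = 3, minutes = 45.2194; 3 + 45.2194/60 = 3.7536567
  S → negative
  Longitude: split at 3 digits → 025° and 22.513′; 25 + 22.513/60 = 25.3752167
  hemisphere W, so the sign is −

1. -70.343689, -11.623450
2. -63.222133, -3.326123
3. -74.642498, 106.261517
4. 9.732018, -4.319122
5. -50.645027, -130.011985
6. -3.753657, -25.375217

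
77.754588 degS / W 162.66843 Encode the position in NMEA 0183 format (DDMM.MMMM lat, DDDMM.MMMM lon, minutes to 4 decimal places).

7745.2753,S / 16240.1058,W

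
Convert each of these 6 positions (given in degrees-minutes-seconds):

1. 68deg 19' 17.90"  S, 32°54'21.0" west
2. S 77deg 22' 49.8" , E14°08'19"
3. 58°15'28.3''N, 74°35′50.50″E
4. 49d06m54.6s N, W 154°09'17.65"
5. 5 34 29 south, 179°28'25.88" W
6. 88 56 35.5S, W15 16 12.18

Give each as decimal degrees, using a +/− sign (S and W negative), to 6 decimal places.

Point 1:
  Lat: 68° + 19/60 + 17.9/3600 = 68 + 0.316667 + 0.004972 = 68.3216389
  S → negative
  λ: 54′ + 21″ = 54.35000′; 32 + 54.35000/60 = 32.9058333
  hemisphere W, so the sign is −
Point 2:
  Latitude: 77° + 22/60 + 49.8/3600 = 77 + 0.366667 + 0.013833 = 77.3805000
  S → negative
  λ: 14° + 8/60 + 19/3600 = 14 + 0.133333 + 0.005278 = 14.1386111
  E ⇒ keep positive
Point 3:
  φ: 58° + 15/60 + 28.3/3600 = 58 + 0.250000 + 0.007861 = 58.2578611
  N ⇒ keep positive
  Lon: 74 + 35/60 + 50.5/3600 = 74.5973611
  E ⇒ keep positive
Point 4:
  φ: 49° + 6/60 + 54.6/3600 = 49 + 0.100000 + 0.015167 = 49.1151667
  N → positive
  Lon: 154° + 9/60 + 17.65/3600 = 154 + 0.150000 + 0.004903 = 154.1549028
  hemisphere W, so the sign is −
Point 5:
  Lat: 34′ + 29″ = 34.48333′; 5 + 34.48333/60 = 5.5747222
  S → negative
  Lon: 28′ + 25.88″ = 28.43133′; 179 + 28.43133/60 = 179.4738556
  hemisphere W, so the sign is −
Point 6:
  Lat: 88° + 56/60 + 35.5/3600 = 88 + 0.933333 + 0.009861 = 88.9431944
  S ⇒ negate
  λ: 15° + 16/60 + 12.18/3600 = 15 + 0.266667 + 0.003383 = 15.2700500
  hemisphere W, so the sign is −

1. -68.321639, -32.905833
2. -77.380500, 14.138611
3. 58.257861, 74.597361
4. 49.115167, -154.154903
5. -5.574722, -179.473856
6. -88.943194, -15.270050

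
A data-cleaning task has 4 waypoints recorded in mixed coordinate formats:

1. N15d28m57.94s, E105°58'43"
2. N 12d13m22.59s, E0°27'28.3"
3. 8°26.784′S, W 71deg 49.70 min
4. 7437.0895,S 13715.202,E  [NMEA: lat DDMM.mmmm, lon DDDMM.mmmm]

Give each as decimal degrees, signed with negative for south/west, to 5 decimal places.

1. 15.48276, 105.97861
2. 12.22294, 0.45786
3. -8.44640, -71.82833
4. -74.61816, 137.25337

Point 1:
  φ: 28′ + 57.94″ = 28.96567′; 15 + 28.96567/60 = 15.482761
  N ⇒ keep positive
  Lon: 58′ + 43″ = 58.71667′; 105 + 58.71667/60 = 105.978611
  E → positive
Point 2:
  φ: 13′ + 22.59″ = 13.37650′; 12 + 13.37650/60 = 12.222942
  N → positive
  Lon: 27′ + 28.3″ = 27.47167′; 0 + 27.47167/60 = 0.457861
  E ⇒ keep positive
Point 3:
  φ: 8 + 26.784/60 = 8.446400
  hemisphere S, so the sign is −
  Lon: 71 + 49.7/60 = 71.828333
  W → negative
Point 4:
  φ: degrees = first 2 digits = 74, minutes = 37.0895; 74 + 37.0895/60 = 74.618158
  S → negative
  Longitude: split at 3 digits → 137° and 15.202′; 137 + 15.202/60 = 137.253367
  E → positive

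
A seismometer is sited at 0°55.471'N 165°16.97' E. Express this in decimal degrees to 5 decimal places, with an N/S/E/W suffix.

Lat: 0 + 55.471/60 = 0.924517
Lon: 165 + 16.97/60 = 165.282833

0.92452° N, 165.28283° E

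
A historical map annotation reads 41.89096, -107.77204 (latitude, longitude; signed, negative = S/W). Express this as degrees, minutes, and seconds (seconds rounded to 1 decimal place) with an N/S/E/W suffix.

41°53′27.5″ N, 107°46′19.3″ W

Lat: 0.890960° → 53.45760′; 0.45760 × 60 = 27.456″
Longitude is negative → W; |value| = 107.772040
Lon: 0.772040° → 46.32240′; 0.32240 × 60 = 19.344″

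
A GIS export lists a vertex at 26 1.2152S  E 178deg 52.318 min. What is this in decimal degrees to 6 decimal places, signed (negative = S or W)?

φ: 1.2152′ = 0.020253°; total 26.0202533
S → negative
λ: 52.318′ = 0.871967°; total 178.8719667
E ⇒ keep positive

-26.020253, 178.871967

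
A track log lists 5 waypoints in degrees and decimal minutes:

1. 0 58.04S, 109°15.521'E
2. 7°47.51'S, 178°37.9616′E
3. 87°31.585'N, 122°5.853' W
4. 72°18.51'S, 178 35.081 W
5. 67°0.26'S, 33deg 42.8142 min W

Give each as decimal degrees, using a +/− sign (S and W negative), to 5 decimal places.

Point 1:
  Latitude: 58.04′ = 0.967333°; total 0.967333
  hemisphere S, so the sign is −
  λ: 15.521′ = 0.258683°; total 109.258683
  E → positive
Point 2:
  φ: 47.51′ = 0.791833°; total 7.791833
  S → negative
  Longitude: 37.9616′ = 0.632693°; total 178.632693
  E → positive
Point 3:
  Latitude: 31.585′ = 0.526417°; total 87.526417
  N ⇒ keep positive
  Lon: 5.853′ = 0.097550°; total 122.097550
  W ⇒ negate
Point 4:
  Lat: 72 + 18.51/60 = 72.308500
  S ⇒ negate
  Lon: 35.081′ = 0.584683°; total 178.584683
  hemisphere W, so the sign is −
Point 5:
  Lat: 0.26′ = 0.004333°; total 67.004333
  S → negative
  Lon: 33 + 42.8142/60 = 33.713570
  hemisphere W, so the sign is −

1. -0.96733, 109.25868
2. -7.79183, 178.63269
3. 87.52642, -122.09755
4. -72.30850, -178.58468
5. -67.00433, -33.71357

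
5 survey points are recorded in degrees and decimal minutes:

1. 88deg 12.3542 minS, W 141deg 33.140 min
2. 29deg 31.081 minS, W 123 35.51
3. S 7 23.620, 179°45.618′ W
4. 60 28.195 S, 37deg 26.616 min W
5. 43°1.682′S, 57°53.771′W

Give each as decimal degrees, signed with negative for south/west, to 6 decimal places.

Point 1:
  Latitude: 12.3542′ = 0.205903°; total 88.2059033
  S ⇒ negate
  Longitude: 141 + 33.14/60 = 141.5523333
  hemisphere W, so the sign is −
Point 2:
  φ: 31.081′ = 0.518017°; total 29.5180167
  hemisphere S, so the sign is −
  λ: 35.51′ = 0.591833°; total 123.5918333
  W ⇒ negate
Point 3:
  φ: 7 + 23.62/60 = 7.3936667
  S → negative
  Longitude: 179 + 45.618/60 = 179.7603000
  W → negative
Point 4:
  Lat: 60 + 28.195/60 = 60.4699167
  S ⇒ negate
  λ: 26.616′ = 0.443600°; total 37.4436000
  W → negative
Point 5:
  φ: 43 + 1.682/60 = 43.0280333
  S → negative
  Longitude: 57 + 53.771/60 = 57.8961833
  hemisphere W, so the sign is −

1. -88.205903, -141.552333
2. -29.518017, -123.591833
3. -7.393667, -179.760300
4. -60.469917, -37.443600
5. -43.028033, -57.896183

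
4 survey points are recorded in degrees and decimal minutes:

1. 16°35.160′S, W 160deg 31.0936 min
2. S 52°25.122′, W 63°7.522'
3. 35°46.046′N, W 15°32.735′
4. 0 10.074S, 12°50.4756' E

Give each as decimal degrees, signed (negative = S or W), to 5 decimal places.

1. -16.58600, -160.51823
2. -52.41870, -63.12537
3. 35.76743, -15.54558
4. -0.16790, 12.84126

Point 1:
  φ: 16 + 35.16/60 = 16.586000
  S ⇒ negate
  Lon: 31.0936′ = 0.518227°; total 160.518227
  hemisphere W, so the sign is −
Point 2:
  Lat: 52 + 25.122/60 = 52.418700
  hemisphere S, so the sign is −
  Longitude: 63 + 7.522/60 = 63.125367
  W → negative
Point 3:
  φ: 46.046′ = 0.767433°; total 35.767433
  N → positive
  λ: 32.735′ = 0.545583°; total 15.545583
  hemisphere W, so the sign is −
Point 4:
  φ: 0 + 10.074/60 = 0.167900
  S ⇒ negate
  Longitude: 50.4756′ = 0.841260°; total 12.841260
  E → positive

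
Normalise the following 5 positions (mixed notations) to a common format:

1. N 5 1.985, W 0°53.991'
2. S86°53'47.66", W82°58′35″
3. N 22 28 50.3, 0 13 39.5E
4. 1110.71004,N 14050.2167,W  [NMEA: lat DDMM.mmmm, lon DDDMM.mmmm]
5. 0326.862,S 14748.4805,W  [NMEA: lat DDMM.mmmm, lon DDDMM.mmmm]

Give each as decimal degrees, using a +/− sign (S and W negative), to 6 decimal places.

Point 1:
  Latitude: 5 + 1.985/60 = 5.0330833
  N → positive
  Longitude: 53.991′ = 0.899850°; total 0.8998500
  hemisphere W, so the sign is −
Point 2:
  Lat: 53′ + 47.66″ = 53.79433′; 86 + 53.79433/60 = 86.8965722
  S ⇒ negate
  λ: 82° + 58/60 + 35/3600 = 82 + 0.966667 + 0.009722 = 82.9763889
  W → negative
Point 3:
  φ: 22 + 28/60 + 50.3/3600 = 22.4806389
  N → positive
  Longitude: 13′ + 39.5″ = 13.65833′; 0 + 13.65833/60 = 0.2276389
  E → positive
Point 4:
  Lat: split at 2 digits → 11° and 10.71004′; 11 + 10.71004/60 = 11.1785007
  N ⇒ keep positive
  λ: split at 3 digits → 140° and 50.2167′; 140 + 50.2167/60 = 140.8369450
  W ⇒ negate
Point 5:
  Lat: degrees = first 2 digits = 3, minutes = 26.862; 3 + 26.862/60 = 3.4477000
  S ⇒ negate
  Longitude: degrees = first 3 digits = 147, minutes = 48.4805; 147 + 48.4805/60 = 147.8080083
  hemisphere W, so the sign is −

1. 5.033083, -0.899850
2. -86.896572, -82.976389
3. 22.480639, 0.227639
4. 11.178501, -140.836945
5. -3.447700, -147.808008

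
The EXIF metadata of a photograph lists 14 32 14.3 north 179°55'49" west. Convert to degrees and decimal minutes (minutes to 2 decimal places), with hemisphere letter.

Lat: 32 + 14.3/60 = 32.2383′
Lon: 55 + 49/60 = 55.8167′

14° 32.24′ N, 179° 55.82′ W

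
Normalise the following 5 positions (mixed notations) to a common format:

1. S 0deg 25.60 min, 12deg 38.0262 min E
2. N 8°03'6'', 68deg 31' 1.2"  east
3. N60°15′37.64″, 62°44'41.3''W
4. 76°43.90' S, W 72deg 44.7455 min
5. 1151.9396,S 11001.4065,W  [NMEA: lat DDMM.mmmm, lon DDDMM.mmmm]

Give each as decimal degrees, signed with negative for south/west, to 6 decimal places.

Point 1:
  Lat: 0 + 25.6/60 = 0.4266667
  S → negative
  Lon: 12 + 38.0262/60 = 12.6337700
  E → positive
Point 2:
  Latitude: 8 + 3/60 + 6/3600 = 8.0516667
  N ⇒ keep positive
  Lon: 68 + 31/60 + 1.2/3600 = 68.5170000
  E → positive
Point 3:
  Latitude: 60 + 15/60 + 37.64/3600 = 60.2604556
  N ⇒ keep positive
  Longitude: 62° + 44/60 + 41.3/3600 = 62 + 0.733333 + 0.011472 = 62.7448056
  hemisphere W, so the sign is −
Point 4:
  Lat: 43.9′ = 0.731667°; total 76.7316667
  hemisphere S, so the sign is −
  Longitude: 72 + 44.7455/60 = 72.7457583
  hemisphere W, so the sign is −
Point 5:
  Lat: degrees = first 2 digits = 11, minutes = 51.9396; 11 + 51.9396/60 = 11.8656600
  hemisphere S, so the sign is −
  Longitude: degrees = first 3 digits = 110, minutes = 1.4065; 110 + 1.4065/60 = 110.0234417
  hemisphere W, so the sign is −

1. -0.426667, 12.633770
2. 8.051667, 68.517000
3. 60.260456, -62.744806
4. -76.731667, -72.745758
5. -11.865660, -110.023442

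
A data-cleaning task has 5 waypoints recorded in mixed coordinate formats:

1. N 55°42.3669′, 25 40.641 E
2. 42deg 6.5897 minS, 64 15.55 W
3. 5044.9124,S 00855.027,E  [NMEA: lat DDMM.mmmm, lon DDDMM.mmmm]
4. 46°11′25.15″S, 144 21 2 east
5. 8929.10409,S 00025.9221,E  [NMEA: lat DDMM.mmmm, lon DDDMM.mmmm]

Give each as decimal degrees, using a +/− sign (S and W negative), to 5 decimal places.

Point 1:
  φ: 42.3669′ = 0.706115°; total 55.706115
  N → positive
  Lon: 25 + 40.641/60 = 25.677350
  E → positive
Point 2:
  φ: 6.5897′ = 0.109828°; total 42.109828
  S ⇒ negate
  λ: 64 + 15.55/60 = 64.259167
  hemisphere W, so the sign is −
Point 3:
  Latitude: split at 2 digits → 50° and 44.9124′; 50 + 44.9124/60 = 50.748540
  S → negative
  λ: split at 3 digits → 008° and 55.027′; 8 + 55.027/60 = 8.917117
  E ⇒ keep positive
Point 4:
  Latitude: 46° + 11/60 + 25.15/3600 = 46 + 0.183333 + 0.006986 = 46.190319
  S → negative
  Lon: 144° + 21/60 + 2/3600 = 144 + 0.350000 + 0.000556 = 144.350556
  E ⇒ keep positive
Point 5:
  Latitude: split at 2 digits → 89° and 29.10409′; 89 + 29.10409/60 = 89.485068
  hemisphere S, so the sign is −
  λ: degrees = first 3 digits = 0, minutes = 25.9221; 0 + 25.9221/60 = 0.432035
  E → positive

1. 55.70612, 25.67735
2. -42.10983, -64.25917
3. -50.74854, 8.91712
4. -46.19032, 144.35056
5. -89.48507, 0.43204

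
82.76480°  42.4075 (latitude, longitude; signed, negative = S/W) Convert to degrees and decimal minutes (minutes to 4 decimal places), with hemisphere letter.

φ: fractional part 0.764800 → 45.888000 minutes
λ: minutes = (42.407500 − 42) × 60 = 24.450000

82° 45.8880′ N, 42° 24.4500′ E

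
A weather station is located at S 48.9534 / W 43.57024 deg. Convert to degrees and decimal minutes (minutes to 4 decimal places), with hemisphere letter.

48° 57.2040′ S, 43° 34.2144′ W

Latitude: minutes = (48.953400 − 48) × 60 = 57.204000
Lon: 43° + 0.570240 × 60 = 43° 34.214400′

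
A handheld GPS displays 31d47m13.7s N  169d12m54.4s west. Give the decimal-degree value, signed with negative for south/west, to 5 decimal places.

31.78714, -169.21511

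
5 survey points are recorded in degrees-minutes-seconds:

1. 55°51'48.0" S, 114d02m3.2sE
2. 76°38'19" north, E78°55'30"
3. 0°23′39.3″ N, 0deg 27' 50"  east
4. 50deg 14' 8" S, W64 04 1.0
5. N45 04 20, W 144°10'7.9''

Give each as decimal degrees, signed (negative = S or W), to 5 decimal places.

Point 1:
  φ: 55° + 51/60 + 48/3600 = 55 + 0.850000 + 0.013333 = 55.863333
  S → negative
  Lon: 114 + 2/60 + 3.2/3600 = 114.034222
  E → positive
Point 2:
  Lat: 76 + 38/60 + 19/3600 = 76.638611
  N → positive
  λ: 55′ + 30″ = 55.50000′; 78 + 55.50000/60 = 78.925000
  E → positive
Point 3:
  φ: 23′ + 39.3″ = 23.65500′; 0 + 23.65500/60 = 0.394250
  N → positive
  λ: 0 + 27/60 + 50/3600 = 0.463889
  E → positive
Point 4:
  Latitude: 14′ + 8″ = 14.13333′; 50 + 14.13333/60 = 50.235556
  S → negative
  Lon: 64° + 4/60 + 1/3600 = 64 + 0.066667 + 0.000278 = 64.066944
  hemisphere W, so the sign is −
Point 5:
  Lat: 45° + 4/60 + 20/3600 = 45 + 0.066667 + 0.005556 = 45.072222
  N → positive
  Lon: 144 + 10/60 + 7.9/3600 = 144.168861
  W ⇒ negate

1. -55.86333, 114.03422
2. 76.63861, 78.92500
3. 0.39425, 0.46389
4. -50.23556, -64.06694
5. 45.07222, -144.16886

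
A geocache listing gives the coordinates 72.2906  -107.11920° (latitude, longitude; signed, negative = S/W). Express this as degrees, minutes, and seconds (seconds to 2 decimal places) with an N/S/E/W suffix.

φ: whole degrees 72; 17.43600′ → 17′ and 26.1600″
Longitude is negative → W; |value| = 107.119200
λ: 0.119200 × 60 = 7.15200′ → 7′, remainder × 60 = 9.1200″

72°17′26.16″ N, 107°07′9.12″ W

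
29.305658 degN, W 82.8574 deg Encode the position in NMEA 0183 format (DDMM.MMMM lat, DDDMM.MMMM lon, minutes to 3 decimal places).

2918.339,N / 08251.444,W

φ: minutes = (29.305658 − 29) × 60 = 18.33948
Longitude: 82° + 0.857400 × 60 = 82° 51.44400′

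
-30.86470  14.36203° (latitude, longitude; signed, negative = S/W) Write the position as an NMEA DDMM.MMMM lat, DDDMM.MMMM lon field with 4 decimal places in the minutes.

3051.8820,S / 01421.7218,E

Latitude is negative → S; |value| = 30.864700
Lat: 30° + 0.864700 × 60 = 30° 51.882000′
Longitude: minutes = (14.362030 − 14) × 60 = 21.721800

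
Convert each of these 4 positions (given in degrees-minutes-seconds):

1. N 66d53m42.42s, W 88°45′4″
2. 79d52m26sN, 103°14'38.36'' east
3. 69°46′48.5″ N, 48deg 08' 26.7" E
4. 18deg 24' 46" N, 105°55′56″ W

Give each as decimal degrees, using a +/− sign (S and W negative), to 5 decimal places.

Point 1:
  Latitude: 66 + 53/60 + 42.42/3600 = 66.895117
  N ⇒ keep positive
  Longitude: 88° + 45/60 + 4/3600 = 88 + 0.750000 + 0.001111 = 88.751111
  W → negative
Point 2:
  Latitude: 79 + 52/60 + 26/3600 = 79.873889
  N → positive
  Lon: 14′ + 38.36″ = 14.63933′; 103 + 14.63933/60 = 103.243989
  E → positive
Point 3:
  Lat: 69° + 46/60 + 48.5/3600 = 69 + 0.766667 + 0.013472 = 69.780139
  N → positive
  Longitude: 8′ + 26.7″ = 8.44500′; 48 + 8.44500/60 = 48.140750
  E → positive
Point 4:
  Latitude: 24′ + 46″ = 24.76667′; 18 + 24.76667/60 = 18.412778
  N → positive
  λ: 55′ + 56″ = 55.93333′; 105 + 55.93333/60 = 105.932222
  W ⇒ negate

1. 66.89512, -88.75111
2. 79.87389, 103.24399
3. 69.78014, 48.14075
4. 18.41278, -105.93222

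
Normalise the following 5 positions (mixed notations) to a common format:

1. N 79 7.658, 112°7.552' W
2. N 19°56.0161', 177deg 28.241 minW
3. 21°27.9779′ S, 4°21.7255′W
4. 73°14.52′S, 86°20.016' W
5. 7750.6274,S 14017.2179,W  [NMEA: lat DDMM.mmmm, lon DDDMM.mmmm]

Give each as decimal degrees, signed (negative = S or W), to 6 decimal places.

Point 1:
  Lat: 79 + 7.658/60 = 79.1276333
  N → positive
  λ: 7.552′ = 0.125867°; total 112.1258667
  W → negative
Point 2:
  Latitude: 56.0161′ = 0.933602°; total 19.9336017
  N ⇒ keep positive
  λ: 28.241′ = 0.470683°; total 177.4706833
  hemisphere W, so the sign is −
Point 3:
  φ: 21 + 27.9779/60 = 21.4662983
  hemisphere S, so the sign is −
  Lon: 4 + 21.7255/60 = 4.3620917
  W ⇒ negate
Point 4:
  φ: 73 + 14.52/60 = 73.2420000
  S → negative
  Longitude: 86 + 20.016/60 = 86.3336000
  hemisphere W, so the sign is −
Point 5:
  φ: split at 2 digits → 77° and 50.6274′; 77 + 50.6274/60 = 77.8437900
  S ⇒ negate
  Lon: split at 3 digits → 140° and 17.2179′; 140 + 17.2179/60 = 140.2869650
  W ⇒ negate

1. 79.127633, -112.125867
2. 19.933602, -177.470683
3. -21.466298, -4.362092
4. -73.242000, -86.333600
5. -77.843790, -140.286965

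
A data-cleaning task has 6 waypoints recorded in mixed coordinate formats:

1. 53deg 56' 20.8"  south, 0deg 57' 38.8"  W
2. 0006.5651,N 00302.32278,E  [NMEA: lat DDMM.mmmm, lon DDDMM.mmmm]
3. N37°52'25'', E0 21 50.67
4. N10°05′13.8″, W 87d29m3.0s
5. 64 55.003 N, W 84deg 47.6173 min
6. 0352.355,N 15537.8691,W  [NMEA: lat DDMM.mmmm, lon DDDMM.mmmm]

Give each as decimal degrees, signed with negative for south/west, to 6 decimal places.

Point 1:
  Latitude: 53° + 56/60 + 20.8/3600 = 53 + 0.933333 + 0.005778 = 53.9391111
  hemisphere S, so the sign is −
  Lon: 57′ + 38.8″ = 57.64667′; 0 + 57.64667/60 = 0.9607778
  hemisphere W, so the sign is −
Point 2:
  Lat: degrees = first 2 digits = 0, minutes = 6.5651; 0 + 6.5651/60 = 0.1094183
  N ⇒ keep positive
  Lon: degrees = first 3 digits = 3, minutes = 2.32278; 3 + 2.32278/60 = 3.0387130
  E ⇒ keep positive
Point 3:
  Lat: 37 + 52/60 + 25/3600 = 37.8736111
  N → positive
  Lon: 0° + 21/60 + 50.67/3600 = 0 + 0.350000 + 0.014075 = 0.3640750
  E ⇒ keep positive
Point 4:
  φ: 5′ + 13.8″ = 5.23000′; 10 + 5.23000/60 = 10.0871667
  N ⇒ keep positive
  Lon: 87 + 29/60 + 3/3600 = 87.4841667
  W → negative
Point 5:
  Latitude: 55.003′ = 0.916717°; total 64.9167167
  N → positive
  Lon: 84 + 47.6173/60 = 84.7936217
  hemisphere W, so the sign is −
Point 6:
  Lat: degrees = first 2 digits = 3, minutes = 52.355; 3 + 52.355/60 = 3.8725833
  N ⇒ keep positive
  Lon: split at 3 digits → 155° and 37.8691′; 155 + 37.8691/60 = 155.6311517
  W → negative

1. -53.939111, -0.960778
2. 0.109418, 3.038713
3. 37.873611, 0.364075
4. 10.087167, -87.484167
5. 64.916717, -84.793622
6. 3.872583, -155.631152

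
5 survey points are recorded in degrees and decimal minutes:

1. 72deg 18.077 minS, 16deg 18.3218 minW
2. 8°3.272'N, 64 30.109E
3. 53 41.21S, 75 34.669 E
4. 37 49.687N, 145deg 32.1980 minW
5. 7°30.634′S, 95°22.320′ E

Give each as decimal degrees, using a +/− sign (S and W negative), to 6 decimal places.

1. -72.301283, -16.305363
2. 8.054533, 64.501817
3. -53.686833, 75.577817
4. 37.828117, -145.536633
5. -7.510567, 95.372000

Point 1:
  φ: 72 + 18.077/60 = 72.3012833
  hemisphere S, so the sign is −
  λ: 18.3218′ = 0.305363°; total 16.3053633
  hemisphere W, so the sign is −
Point 2:
  Lat: 8 + 3.272/60 = 8.0545333
  N → positive
  λ: 64 + 30.109/60 = 64.5018167
  E ⇒ keep positive
Point 3:
  Latitude: 53 + 41.21/60 = 53.6868333
  hemisphere S, so the sign is −
  Lon: 75 + 34.669/60 = 75.5778167
  E → positive
Point 4:
  φ: 37 + 49.687/60 = 37.8281167
  N → positive
  Longitude: 32.198′ = 0.536633°; total 145.5366333
  W ⇒ negate
Point 5:
  Lat: 30.634′ = 0.510567°; total 7.5105667
  hemisphere S, so the sign is −
  Longitude: 22.32′ = 0.372000°; total 95.3720000
  E → positive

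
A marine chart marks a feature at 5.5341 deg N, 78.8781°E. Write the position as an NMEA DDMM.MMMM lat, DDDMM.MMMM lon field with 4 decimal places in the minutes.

0532.0460,N / 07852.6860,E

Lat: fractional part 0.534100 → 32.046000 minutes
λ: minutes = (78.878100 − 78) × 60 = 52.686000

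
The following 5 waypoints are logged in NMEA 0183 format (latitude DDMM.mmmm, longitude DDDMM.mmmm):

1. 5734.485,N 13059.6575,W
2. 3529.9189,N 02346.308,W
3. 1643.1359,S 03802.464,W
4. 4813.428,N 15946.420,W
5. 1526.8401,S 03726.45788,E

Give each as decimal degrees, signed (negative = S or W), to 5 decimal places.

1. 57.57475, -130.99429
2. 35.49865, -23.77180
3. -16.71893, -38.04107
4. 48.22380, -159.77367
5. -15.44734, 37.44096

Point 1:
  Latitude: degrees = first 2 digits = 57, minutes = 34.485; 57 + 34.485/60 = 57.574750
  N ⇒ keep positive
  λ: degrees = first 3 digits = 130, minutes = 59.6575; 130 + 59.6575/60 = 130.994292
  W ⇒ negate
Point 2:
  Latitude: split at 2 digits → 35° and 29.9189′; 35 + 29.9189/60 = 35.498648
  N → positive
  λ: split at 3 digits → 023° and 46.308′; 23 + 46.308/60 = 23.771800
  hemisphere W, so the sign is −
Point 3:
  Lat: split at 2 digits → 16° and 43.1359′; 16 + 43.1359/60 = 16.718932
  hemisphere S, so the sign is −
  Lon: degrees = first 3 digits = 38, minutes = 2.464; 38 + 2.464/60 = 38.041067
  W → negative
Point 4:
  Latitude: degrees = first 2 digits = 48, minutes = 13.428; 48 + 13.428/60 = 48.223800
  N → positive
  λ: degrees = first 3 digits = 159, minutes = 46.42; 159 + 46.42/60 = 159.773667
  W ⇒ negate
Point 5:
  Latitude: split at 2 digits → 15° and 26.8401′; 15 + 26.8401/60 = 15.447335
  S ⇒ negate
  λ: split at 3 digits → 037° and 26.45788′; 37 + 26.45788/60 = 37.440965
  E ⇒ keep positive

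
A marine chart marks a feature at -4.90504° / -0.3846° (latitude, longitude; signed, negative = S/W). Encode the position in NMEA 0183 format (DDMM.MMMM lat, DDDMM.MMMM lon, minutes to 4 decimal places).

0454.3024,S / 00023.0760,W

Latitude is negative → S; |value| = 4.905040
Lat: minutes = (4.905040 − 4) × 60 = 54.302400
Longitude is negative → W; |value| = 0.384600
Longitude: fractional part 0.384600 → 23.076000 minutes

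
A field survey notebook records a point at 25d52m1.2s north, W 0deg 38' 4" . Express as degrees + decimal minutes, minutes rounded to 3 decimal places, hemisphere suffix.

25° 52.020′ N, 0° 38.067′ W

Latitude: 52 + 1.2/60 = 52.02000′
λ: 38 + 4/60 = 38.06667′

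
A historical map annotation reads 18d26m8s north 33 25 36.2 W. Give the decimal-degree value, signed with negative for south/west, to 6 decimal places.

φ: 26′ + 8″ = 26.13333′; 18 + 26.13333/60 = 18.4355556
N → positive
λ: 33° + 25/60 + 36.2/3600 = 33 + 0.416667 + 0.010056 = 33.4267222
hemisphere W, so the sign is −

18.435556, -33.426722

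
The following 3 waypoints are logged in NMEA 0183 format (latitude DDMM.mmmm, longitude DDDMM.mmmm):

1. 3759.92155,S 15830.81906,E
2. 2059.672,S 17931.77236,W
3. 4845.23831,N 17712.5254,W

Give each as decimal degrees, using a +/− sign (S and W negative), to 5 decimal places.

Point 1:
  Lat: degrees = first 2 digits = 37, minutes = 59.92155; 37 + 59.92155/60 = 37.998693
  S ⇒ negate
  Lon: degrees = first 3 digits = 158, minutes = 30.81906; 158 + 30.81906/60 = 158.513651
  E → positive
Point 2:
  φ: split at 2 digits → 20° and 59.672′; 20 + 59.672/60 = 20.994533
  hemisphere S, so the sign is −
  λ: split at 3 digits → 179° and 31.77236′; 179 + 31.77236/60 = 179.529539
  hemisphere W, so the sign is −
Point 3:
  φ: degrees = first 2 digits = 48, minutes = 45.23831; 48 + 45.23831/60 = 48.753972
  N → positive
  Lon: split at 3 digits → 177° and 12.5254′; 177 + 12.5254/60 = 177.208757
  W → negative

1. -37.99869, 158.51365
2. -20.99453, -179.52954
3. 48.75397, -177.20876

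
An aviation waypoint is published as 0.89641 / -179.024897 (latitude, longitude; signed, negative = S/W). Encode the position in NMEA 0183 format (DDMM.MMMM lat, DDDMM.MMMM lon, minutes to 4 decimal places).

Latitude: 0° + 0.896410 × 60 = 0° 53.784600′
Longitude is negative → W; |value| = 179.024897
Longitude: fractional part 0.024897 → 1.493820 minutes

0053.7846,N / 17901.4938,W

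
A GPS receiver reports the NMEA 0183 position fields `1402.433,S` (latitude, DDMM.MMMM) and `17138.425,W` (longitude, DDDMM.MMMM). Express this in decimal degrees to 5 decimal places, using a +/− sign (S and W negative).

Lat: degrees = first 2 digits = 14, minutes = 2.433; 14 + 2.433/60 = 14.040550
S → negative
Longitude: split at 3 digits → 171° and 38.425′; 171 + 38.425/60 = 171.640417
W ⇒ negate

-14.04055, -171.64042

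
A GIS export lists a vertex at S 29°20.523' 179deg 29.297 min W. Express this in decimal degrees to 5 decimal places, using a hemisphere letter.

Latitude: 29 + 20.523/60 = 29.342050
λ: 29.297′ = 0.488283°; total 179.488283

29.34205° S, 179.48828° W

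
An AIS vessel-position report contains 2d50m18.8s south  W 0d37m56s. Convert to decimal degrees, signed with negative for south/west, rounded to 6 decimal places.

φ: 50′ + 18.8″ = 50.31333′; 2 + 50.31333/60 = 2.8385556
hemisphere S, so the sign is −
Lon: 0° + 37/60 + 56/3600 = 0 + 0.616667 + 0.015556 = 0.6322222
W → negative

-2.838556, -0.632222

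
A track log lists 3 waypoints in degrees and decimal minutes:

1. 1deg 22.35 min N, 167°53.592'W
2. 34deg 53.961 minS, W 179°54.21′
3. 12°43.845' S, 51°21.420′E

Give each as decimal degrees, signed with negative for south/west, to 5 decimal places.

1. 1.37250, -167.89320
2. -34.89935, -179.90350
3. -12.73075, 51.35700

Point 1:
  Lat: 22.35′ = 0.372500°; total 1.372500
  N → positive
  λ: 167 + 53.592/60 = 167.893200
  hemisphere W, so the sign is −
Point 2:
  φ: 53.961′ = 0.899350°; total 34.899350
  S → negative
  λ: 54.21′ = 0.903500°; total 179.903500
  W ⇒ negate
Point 3:
  Latitude: 43.845′ = 0.730750°; total 12.730750
  S ⇒ negate
  λ: 21.42′ = 0.357000°; total 51.357000
  E ⇒ keep positive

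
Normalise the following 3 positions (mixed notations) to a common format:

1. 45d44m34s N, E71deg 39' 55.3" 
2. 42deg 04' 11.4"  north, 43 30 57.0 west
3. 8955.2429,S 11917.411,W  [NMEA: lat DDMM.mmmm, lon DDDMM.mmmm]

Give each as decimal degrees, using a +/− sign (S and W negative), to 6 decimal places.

Point 1:
  Lat: 45° + 44/60 + 34/3600 = 45 + 0.733333 + 0.009444 = 45.7427778
  N → positive
  Longitude: 39′ + 55.3″ = 39.92167′; 71 + 39.92167/60 = 71.6653611
  E → positive
Point 2:
  φ: 4′ + 11.4″ = 4.19000′; 42 + 4.19000/60 = 42.0698333
  N → positive
  Lon: 43 + 30/60 + 57/3600 = 43.5158333
  W ⇒ negate
Point 3:
  Lat: degrees = first 2 digits = 89, minutes = 55.2429; 89 + 55.2429/60 = 89.9207150
  S → negative
  Lon: split at 3 digits → 119° and 17.411′; 119 + 17.411/60 = 119.2901833
  W ⇒ negate

1. 45.742778, 71.665361
2. 42.069833, -43.515833
3. -89.920715, -119.290183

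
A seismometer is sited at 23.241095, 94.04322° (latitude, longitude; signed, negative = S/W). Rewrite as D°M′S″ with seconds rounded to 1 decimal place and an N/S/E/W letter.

23°14′27.9″ N, 94°02′35.6″ E

φ: 0.241095° → 14.46570′; 0.46570 × 60 = 27.942″
Longitude: 0.043220° → 2.59320′; 0.59320 × 60 = 35.592″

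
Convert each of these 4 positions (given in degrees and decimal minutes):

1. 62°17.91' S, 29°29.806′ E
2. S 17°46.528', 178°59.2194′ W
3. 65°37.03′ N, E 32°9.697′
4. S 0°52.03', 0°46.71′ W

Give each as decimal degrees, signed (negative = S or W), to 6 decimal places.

Point 1:
  Latitude: 62 + 17.91/60 = 62.2985000
  hemisphere S, so the sign is −
  Longitude: 29.806′ = 0.496767°; total 29.4967667
  E ⇒ keep positive
Point 2:
  Lat: 46.528′ = 0.775467°; total 17.7754667
  S ⇒ negate
  Lon: 59.2194′ = 0.986990°; total 178.9869900
  W → negative
Point 3:
  Lat: 37.03′ = 0.617167°; total 65.6171667
  N → positive
  λ: 9.697′ = 0.161617°; total 32.1616167
  E → positive
Point 4:
  φ: 52.03′ = 0.867167°; total 0.8671667
  S ⇒ negate
  Lon: 0 + 46.71/60 = 0.7785000
  hemisphere W, so the sign is −

1. -62.298500, 29.496767
2. -17.775467, -178.986990
3. 65.617167, 32.161617
4. -0.867167, -0.778500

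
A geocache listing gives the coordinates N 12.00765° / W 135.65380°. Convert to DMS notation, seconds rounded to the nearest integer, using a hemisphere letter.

Latitude: 0.007650° → 0.45900′; 0.45900 × 60 = 27.54″
λ: whole degrees 135; 39.22800′ → 39′ and 13.68″

12°00′28″ N, 135°39′14″ W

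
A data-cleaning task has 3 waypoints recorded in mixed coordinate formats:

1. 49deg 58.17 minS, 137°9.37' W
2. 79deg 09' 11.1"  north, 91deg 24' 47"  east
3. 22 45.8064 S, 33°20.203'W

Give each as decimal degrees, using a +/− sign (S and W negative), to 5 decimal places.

Point 1:
  φ: 49 + 58.17/60 = 49.969500
  S → negative
  Longitude: 9.37′ = 0.156167°; total 137.156167
  W ⇒ negate
Point 2:
  φ: 79° + 9/60 + 11.1/3600 = 79 + 0.150000 + 0.003083 = 79.153083
  N → positive
  Lon: 91° + 24/60 + 47/3600 = 91 + 0.400000 + 0.013056 = 91.413056
  E → positive
Point 3:
  Latitude: 45.8064′ = 0.763440°; total 22.763440
  S → negative
  Lon: 20.203′ = 0.336717°; total 33.336717
  W → negative

1. -49.96950, -137.15617
2. 79.15308, 91.41306
3. -22.76344, -33.33672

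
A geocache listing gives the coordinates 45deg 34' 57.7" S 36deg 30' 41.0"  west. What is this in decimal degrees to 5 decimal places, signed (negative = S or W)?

-45.58269, -36.51139

Lat: 45° + 34/60 + 57.7/3600 = 45 + 0.566667 + 0.016028 = 45.582694
hemisphere S, so the sign is −
Longitude: 36° + 30/60 + 41/3600 = 36 + 0.500000 + 0.011389 = 36.511389
hemisphere W, so the sign is −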